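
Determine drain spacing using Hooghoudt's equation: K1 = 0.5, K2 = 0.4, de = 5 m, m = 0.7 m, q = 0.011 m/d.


S^2 = 8*K2*de*m/q + 4*K1*m^2/q
S^2 = 8*0.4*5*0.7/0.011 + 4*0.5*0.7^2/0.011
S = sqrt(1107.2727)

33.2757 m


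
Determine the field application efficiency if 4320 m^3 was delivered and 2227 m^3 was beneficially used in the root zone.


Ea = V_root / V_field * 100 = 2227 / 4320 * 100 = 51.5509%

51.5509 %


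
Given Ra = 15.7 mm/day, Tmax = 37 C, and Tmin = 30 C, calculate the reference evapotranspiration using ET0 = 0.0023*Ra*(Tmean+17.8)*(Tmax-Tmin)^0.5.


Tmean = (Tmax + Tmin)/2 = (37 + 30)/2 = 33.5
ET0 = 0.0023 * 15.7 * (33.5 + 17.8) * sqrt(37 - 30)
ET0 = 0.0023 * 15.7 * 51.3 * 2.645751

4.9011 mm/day


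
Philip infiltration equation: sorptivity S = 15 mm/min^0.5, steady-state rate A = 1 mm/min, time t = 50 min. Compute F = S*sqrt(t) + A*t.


F = S*sqrt(t) + A*t
F = 15*sqrt(50) + 1*50
F = 15*7.071068 + 50

156.0660 mm


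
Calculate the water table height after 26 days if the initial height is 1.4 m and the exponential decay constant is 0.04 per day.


m = m0 * exp(-k*t)
m = 1.4 * exp(-0.04 * 26)
m = 1.4 * exp(-1.0400)

0.4948 m


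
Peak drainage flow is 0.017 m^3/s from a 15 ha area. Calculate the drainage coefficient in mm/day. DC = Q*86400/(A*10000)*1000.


DC = Q * 86400 / (A * 10000) * 1000
DC = 0.017 * 86400 / (15 * 10000) * 1000
DC = 1468800.0000 / 150000

9.7920 mm/day


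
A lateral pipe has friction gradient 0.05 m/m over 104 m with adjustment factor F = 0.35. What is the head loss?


hf = J * L * F = 0.05 * 104 * 0.35 = 1.8200 m

1.8200 m


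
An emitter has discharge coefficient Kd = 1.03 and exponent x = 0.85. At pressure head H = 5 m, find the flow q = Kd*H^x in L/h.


q = Kd * H^x = 1.03 * 5^0.85 = 1.03 * 3.927575

4.0454 L/h


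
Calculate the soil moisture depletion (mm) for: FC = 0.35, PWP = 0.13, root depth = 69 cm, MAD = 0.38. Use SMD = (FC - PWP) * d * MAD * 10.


SMD = (FC - PWP) * d * MAD * 10
SMD = (0.35 - 0.13) * 69 * 0.38 * 10
SMD = 0.2200 * 69 * 0.38 * 10

57.6840 mm


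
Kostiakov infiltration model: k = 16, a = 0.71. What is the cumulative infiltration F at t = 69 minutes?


F = k * t^a = 16 * 69^0.71
F = 16 * 20.210770

323.3723 mm


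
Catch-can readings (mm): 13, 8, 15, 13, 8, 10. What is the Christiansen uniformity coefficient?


mean = 11.166667 mm
MAD = 2.500000 mm
CU = (1 - 2.500000/11.166667)*100

77.6119 %


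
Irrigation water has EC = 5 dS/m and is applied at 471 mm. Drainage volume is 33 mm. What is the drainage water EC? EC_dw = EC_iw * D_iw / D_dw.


EC_dw = EC_iw * D_iw / D_dw
EC_dw = 5 * 471 / 33
EC_dw = 2355 / 33

71.3636 dS/m


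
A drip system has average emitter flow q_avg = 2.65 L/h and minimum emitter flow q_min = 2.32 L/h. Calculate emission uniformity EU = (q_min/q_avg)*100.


EU = (q_min/q_avg)*100 = (2.32/2.65)*100 = 87.5472%

87.5472 %


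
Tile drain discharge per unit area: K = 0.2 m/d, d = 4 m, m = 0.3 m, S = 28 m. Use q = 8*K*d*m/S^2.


q = 8*K*d*m/S^2
q = 8*0.2*4*0.3/28^2
q = 1.9200 / 784

0.0024 m/d


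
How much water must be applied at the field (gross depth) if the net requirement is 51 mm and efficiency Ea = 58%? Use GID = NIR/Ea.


Ea = 58% = 0.58
GID = NIR / Ea = 51 / 0.58 = 87.9310 mm

87.9310 mm


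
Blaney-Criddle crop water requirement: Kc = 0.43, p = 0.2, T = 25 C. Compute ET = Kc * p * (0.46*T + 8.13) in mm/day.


ET = Kc * p * (0.46*T + 8.13)
ET = 0.43 * 0.2 * (0.46*25 + 8.13)
ET = 0.43 * 0.2 * 19.6300

1.6882 mm/day


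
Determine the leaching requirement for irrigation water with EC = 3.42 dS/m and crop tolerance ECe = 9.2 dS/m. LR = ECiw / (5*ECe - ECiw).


LR = ECiw / (5*ECe - ECiw)
LR = 3.42 / (5*9.2 - 3.42)
LR = 3.42 / 42.5800

0.0803


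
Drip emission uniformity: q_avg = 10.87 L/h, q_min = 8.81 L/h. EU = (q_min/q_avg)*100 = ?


EU = (q_min/q_avg)*100 = (8.81/10.87)*100 = 81.0488%

81.0488 %


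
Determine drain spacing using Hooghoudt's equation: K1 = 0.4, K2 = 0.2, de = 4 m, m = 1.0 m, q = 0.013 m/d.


S^2 = 8*K2*de*m/q + 4*K1*m^2/q
S^2 = 8*0.2*4*1.0/0.013 + 4*0.4*1.0^2/0.013
S = sqrt(615.3846)

24.8069 m


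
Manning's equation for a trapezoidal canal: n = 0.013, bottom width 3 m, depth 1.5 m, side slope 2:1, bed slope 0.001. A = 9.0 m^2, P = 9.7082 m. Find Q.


R = A/P = 9.0/9.7082 = 0.927051
Q = (1/0.013) * 9.0 * 0.927051^(2/3) * 0.001^0.5

20.8146 m^3/s


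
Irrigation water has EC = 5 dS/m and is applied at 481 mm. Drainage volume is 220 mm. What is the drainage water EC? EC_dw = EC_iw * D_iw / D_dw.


EC_dw = EC_iw * D_iw / D_dw
EC_dw = 5 * 481 / 220
EC_dw = 2405 / 220

10.9318 dS/m


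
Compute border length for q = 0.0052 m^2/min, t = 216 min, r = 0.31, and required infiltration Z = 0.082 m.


L = q*t/((1+r)*Z)
L = 0.0052*216/((1+0.31)*0.082)
L = 1.1232/0.10742

10.4562 m


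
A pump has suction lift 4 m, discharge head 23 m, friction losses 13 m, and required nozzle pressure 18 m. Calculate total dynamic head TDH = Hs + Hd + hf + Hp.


TDH = Hs + Hd + hf + Hp = 4 + 23 + 13 + 18 = 58

58 m


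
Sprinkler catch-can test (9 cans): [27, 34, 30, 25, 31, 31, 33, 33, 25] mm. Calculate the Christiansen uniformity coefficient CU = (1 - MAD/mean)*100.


mean = 29.888889 mm
MAD = 2.814815 mm
CU = (1 - 2.814815/29.888889)*100

90.5824 %


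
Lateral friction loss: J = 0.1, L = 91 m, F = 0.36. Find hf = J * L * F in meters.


hf = J * L * F = 0.1 * 91 * 0.36 = 3.2760 m

3.2760 m


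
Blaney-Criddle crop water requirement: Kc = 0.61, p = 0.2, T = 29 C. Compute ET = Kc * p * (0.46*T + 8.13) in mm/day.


ET = Kc * p * (0.46*T + 8.13)
ET = 0.61 * 0.2 * (0.46*29 + 8.13)
ET = 0.61 * 0.2 * 21.4700

2.6193 mm/day


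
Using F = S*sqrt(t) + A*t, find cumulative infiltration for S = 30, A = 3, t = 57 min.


F = S*sqrt(t) + A*t
F = 30*sqrt(57) + 3*57
F = 30*7.549834 + 171

397.4950 mm


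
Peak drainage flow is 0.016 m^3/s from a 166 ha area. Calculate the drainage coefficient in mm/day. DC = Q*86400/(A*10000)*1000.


DC = Q * 86400 / (A * 10000) * 1000
DC = 0.016 * 86400 / (166 * 10000) * 1000
DC = 1382400.0000 / 1660000

0.8328 mm/day


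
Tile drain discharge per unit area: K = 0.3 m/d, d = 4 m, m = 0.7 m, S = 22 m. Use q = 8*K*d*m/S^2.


q = 8*K*d*m/S^2
q = 8*0.3*4*0.7/22^2
q = 6.7200 / 484

0.0139 m/d


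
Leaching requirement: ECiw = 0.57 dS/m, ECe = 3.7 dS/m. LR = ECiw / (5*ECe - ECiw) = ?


LR = ECiw / (5*ECe - ECiw)
LR = 0.57 / (5*3.7 - 0.57)
LR = 0.57 / 17.9300

0.0318


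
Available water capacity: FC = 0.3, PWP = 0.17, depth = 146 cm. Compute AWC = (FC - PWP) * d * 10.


AWC = (FC - PWP) * d * 10
AWC = (0.3 - 0.17) * 146 * 10
AWC = 0.1300 * 146 * 10

189.8000 mm


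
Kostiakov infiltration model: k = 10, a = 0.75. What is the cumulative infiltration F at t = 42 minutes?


F = k * t^a = 10 * 42^0.75
F = 10 * 16.498215

164.9821 mm


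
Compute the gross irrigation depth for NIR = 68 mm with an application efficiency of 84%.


Ea = 84% = 0.84
GID = NIR / Ea = 68 / 0.84 = 80.9524 mm

80.9524 mm


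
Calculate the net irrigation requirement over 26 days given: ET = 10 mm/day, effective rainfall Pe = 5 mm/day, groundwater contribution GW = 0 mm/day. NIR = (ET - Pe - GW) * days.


Daily deficit = ET - Pe - GW = 10 - 5 - 0 = 5 mm/day
NIR = 5 * 26 = 130 mm

130.0000 mm


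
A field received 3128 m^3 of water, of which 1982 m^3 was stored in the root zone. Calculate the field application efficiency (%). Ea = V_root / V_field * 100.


Ea = V_root / V_field * 100 = 1982 / 3128 * 100 = 63.3632%

63.3632 %


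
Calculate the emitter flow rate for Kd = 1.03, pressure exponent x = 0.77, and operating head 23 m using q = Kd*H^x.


q = Kd * H^x = 1.03 * 23^0.77 = 1.03 * 11.182282

11.5178 L/h


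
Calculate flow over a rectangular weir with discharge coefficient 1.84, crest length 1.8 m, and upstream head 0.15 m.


Q = C * L * H^(3/2) = 1.84 * 1.8 * 0.15^1.5 = 1.84 * 1.8 * 0.058095

0.1924 m^3/s


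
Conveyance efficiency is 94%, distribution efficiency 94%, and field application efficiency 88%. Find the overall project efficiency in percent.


Ec = 0.94, Eb = 0.94, Ea = 0.88
E = 0.94 * 0.94 * 0.88 * 100 = 77.7568%

77.7568 %


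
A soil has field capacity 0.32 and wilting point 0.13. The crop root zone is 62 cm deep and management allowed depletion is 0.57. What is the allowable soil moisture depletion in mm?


SMD = (FC - PWP) * d * MAD * 10
SMD = (0.32 - 0.13) * 62 * 0.57 * 10
SMD = 0.1900 * 62 * 0.57 * 10

67.1460 mm


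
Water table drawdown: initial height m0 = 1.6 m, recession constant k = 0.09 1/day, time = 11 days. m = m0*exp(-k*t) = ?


m = m0 * exp(-k*t)
m = 1.6 * exp(-0.09 * 11)
m = 1.6 * exp(-0.9900)

0.5945 m


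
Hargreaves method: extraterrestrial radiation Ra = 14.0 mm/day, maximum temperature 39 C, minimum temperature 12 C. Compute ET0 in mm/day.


Tmean = (Tmax + Tmin)/2 = (39 + 12)/2 = 25.5
ET0 = 0.0023 * 14.0 * (25.5 + 17.8) * sqrt(39 - 12)
ET0 = 0.0023 * 14.0 * 43.3 * 5.196152

7.2448 mm/day


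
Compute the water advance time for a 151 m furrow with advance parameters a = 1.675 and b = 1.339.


t = (L/a)^(1/b)
t = (151/1.675)^(1/1.339)
t = 90.149254^(1/1.339)

28.8414 min


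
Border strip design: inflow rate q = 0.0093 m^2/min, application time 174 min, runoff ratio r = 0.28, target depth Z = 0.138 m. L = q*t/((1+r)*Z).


L = q*t/((1+r)*Z)
L = 0.0093*174/((1+0.28)*0.138)
L = 1.6182/0.17664

9.1610 m


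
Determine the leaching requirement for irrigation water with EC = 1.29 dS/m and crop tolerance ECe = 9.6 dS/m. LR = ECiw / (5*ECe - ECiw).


LR = ECiw / (5*ECe - ECiw)
LR = 1.29 / (5*9.6 - 1.29)
LR = 1.29 / 46.7100

0.0276


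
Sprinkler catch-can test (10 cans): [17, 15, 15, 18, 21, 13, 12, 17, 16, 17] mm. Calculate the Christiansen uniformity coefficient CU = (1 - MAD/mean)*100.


mean = 16.100000 mm
MAD = 1.900000 mm
CU = (1 - 1.900000/16.100000)*100

88.1988 %


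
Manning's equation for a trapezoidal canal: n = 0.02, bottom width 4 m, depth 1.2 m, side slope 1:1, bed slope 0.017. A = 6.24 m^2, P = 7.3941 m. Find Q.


R = A/P = 6.24/7.3941 = 0.843916
Q = (1/0.02) * 6.24 * 0.843916^(2/3) * 0.017^0.5

36.3283 m^3/s


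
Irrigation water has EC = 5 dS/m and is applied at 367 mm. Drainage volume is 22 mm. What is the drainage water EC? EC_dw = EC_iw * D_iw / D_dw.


EC_dw = EC_iw * D_iw / D_dw
EC_dw = 5 * 367 / 22
EC_dw = 1835 / 22

83.4091 dS/m


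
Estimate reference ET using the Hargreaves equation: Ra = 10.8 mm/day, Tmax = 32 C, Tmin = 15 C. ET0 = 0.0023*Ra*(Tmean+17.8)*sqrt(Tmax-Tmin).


Tmean = (Tmax + Tmin)/2 = (32 + 15)/2 = 23.5
ET0 = 0.0023 * 10.8 * (23.5 + 17.8) * sqrt(32 - 15)
ET0 = 0.0023 * 10.8 * 41.3 * 4.123106

4.2299 mm/day


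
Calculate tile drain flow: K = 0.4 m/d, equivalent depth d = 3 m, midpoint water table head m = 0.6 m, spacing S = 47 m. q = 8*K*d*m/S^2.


q = 8*K*d*m/S^2
q = 8*0.4*3*0.6/47^2
q = 5.7600 / 2209

0.0026 m/d


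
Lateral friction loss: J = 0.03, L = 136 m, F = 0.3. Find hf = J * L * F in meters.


hf = J * L * F = 0.03 * 136 * 0.3 = 1.2240 m

1.2240 m


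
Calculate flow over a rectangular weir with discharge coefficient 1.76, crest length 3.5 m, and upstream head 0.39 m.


Q = C * L * H^(3/2) = 1.76 * 3.5 * 0.39^1.5 = 1.76 * 3.5 * 0.243555

1.5003 m^3/s


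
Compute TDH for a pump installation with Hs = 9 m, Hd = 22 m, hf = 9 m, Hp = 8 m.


TDH = Hs + Hd + hf + Hp = 9 + 22 + 9 + 8 = 48

48 m


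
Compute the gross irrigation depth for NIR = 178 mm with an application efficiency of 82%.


Ea = 82% = 0.82
GID = NIR / Ea = 178 / 0.82 = 217.0732 mm

217.0732 mm


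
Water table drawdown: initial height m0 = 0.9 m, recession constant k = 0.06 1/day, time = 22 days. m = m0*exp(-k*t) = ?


m = m0 * exp(-k*t)
m = 0.9 * exp(-0.06 * 22)
m = 0.9 * exp(-1.3200)

0.2404 m


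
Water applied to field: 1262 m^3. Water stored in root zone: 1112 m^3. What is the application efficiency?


Ea = V_root / V_field * 100 = 1112 / 1262 * 100 = 88.1141%

88.1141 %


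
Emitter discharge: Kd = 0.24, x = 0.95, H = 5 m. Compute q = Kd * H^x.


q = Kd * H^x = 0.24 * 5^0.95 = 0.24 * 4.613404

1.1072 L/h


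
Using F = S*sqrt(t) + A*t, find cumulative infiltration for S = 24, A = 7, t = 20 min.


F = S*sqrt(t) + A*t
F = 24*sqrt(20) + 7*20
F = 24*4.472136 + 140

247.3313 mm


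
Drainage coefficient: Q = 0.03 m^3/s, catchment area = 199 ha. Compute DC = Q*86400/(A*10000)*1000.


DC = Q * 86400 / (A * 10000) * 1000
DC = 0.03 * 86400 / (199 * 10000) * 1000
DC = 2592000.0000 / 1990000

1.3025 mm/day


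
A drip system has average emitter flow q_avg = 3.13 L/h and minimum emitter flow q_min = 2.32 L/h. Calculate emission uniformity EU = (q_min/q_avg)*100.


EU = (q_min/q_avg)*100 = (2.32/3.13)*100 = 74.1214%

74.1214 %


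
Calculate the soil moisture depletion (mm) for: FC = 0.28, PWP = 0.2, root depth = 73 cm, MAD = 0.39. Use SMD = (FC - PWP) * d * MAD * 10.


SMD = (FC - PWP) * d * MAD * 10
SMD = (0.28 - 0.2) * 73 * 0.39 * 10
SMD = 0.0800 * 73 * 0.39 * 10

22.7760 mm


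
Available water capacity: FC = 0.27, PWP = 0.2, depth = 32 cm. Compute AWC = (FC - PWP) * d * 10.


AWC = (FC - PWP) * d * 10
AWC = (0.27 - 0.2) * 32 * 10
AWC = 0.0700 * 32 * 10

22.4000 mm


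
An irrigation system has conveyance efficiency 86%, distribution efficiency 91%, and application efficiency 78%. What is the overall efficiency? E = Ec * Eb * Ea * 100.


Ec = 0.86, Eb = 0.91, Ea = 0.78
E = 0.86 * 0.91 * 0.78 * 100 = 61.0428%

61.0428 %


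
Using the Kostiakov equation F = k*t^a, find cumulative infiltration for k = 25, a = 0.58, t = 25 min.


F = k * t^a = 25 * 25^0.58
F = 25 * 6.468524

161.7131 mm


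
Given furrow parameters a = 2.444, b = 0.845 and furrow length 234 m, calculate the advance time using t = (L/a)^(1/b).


t = (L/a)^(1/b)
t = (234/2.444)^(1/0.845)
t = 95.744681^(1/0.845)

221.0621 min


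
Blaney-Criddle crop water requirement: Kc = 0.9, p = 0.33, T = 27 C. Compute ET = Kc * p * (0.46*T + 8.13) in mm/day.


ET = Kc * p * (0.46*T + 8.13)
ET = 0.9 * 0.33 * (0.46*27 + 8.13)
ET = 0.9 * 0.33 * 20.5500

6.1034 mm/day


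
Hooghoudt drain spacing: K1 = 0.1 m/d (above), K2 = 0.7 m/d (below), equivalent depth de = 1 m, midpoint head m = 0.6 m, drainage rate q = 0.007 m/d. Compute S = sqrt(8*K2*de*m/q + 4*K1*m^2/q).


S^2 = 8*K2*de*m/q + 4*K1*m^2/q
S^2 = 8*0.7*1*0.6/0.007 + 4*0.1*0.6^2/0.007
S = sqrt(500.5714)

22.3735 m


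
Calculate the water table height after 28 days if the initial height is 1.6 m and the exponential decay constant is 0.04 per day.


m = m0 * exp(-k*t)
m = 1.6 * exp(-0.04 * 28)
m = 1.6 * exp(-1.1200)

0.5220 m


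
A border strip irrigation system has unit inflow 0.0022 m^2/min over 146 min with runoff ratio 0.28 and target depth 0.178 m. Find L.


L = q*t/((1+r)*Z)
L = 0.0022*146/((1+0.28)*0.178)
L = 0.3212/0.22784

1.4098 m


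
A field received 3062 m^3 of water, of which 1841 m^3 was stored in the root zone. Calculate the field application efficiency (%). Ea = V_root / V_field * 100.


Ea = V_root / V_field * 100 = 1841 / 3062 * 100 = 60.1241%

60.1241 %


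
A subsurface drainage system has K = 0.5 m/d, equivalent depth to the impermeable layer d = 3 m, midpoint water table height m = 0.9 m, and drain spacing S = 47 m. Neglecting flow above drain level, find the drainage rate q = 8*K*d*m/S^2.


q = 8*K*d*m/S^2
q = 8*0.5*3*0.9/47^2
q = 10.8000 / 2209

0.0049 m/d


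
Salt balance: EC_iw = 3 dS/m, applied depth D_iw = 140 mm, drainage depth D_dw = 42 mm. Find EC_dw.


EC_dw = EC_iw * D_iw / D_dw
EC_dw = 3 * 140 / 42
EC_dw = 420 / 42

10.0000 dS/m


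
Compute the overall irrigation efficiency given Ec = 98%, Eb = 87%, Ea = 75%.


Ec = 0.98, Eb = 0.87, Ea = 0.75
E = 0.98 * 0.87 * 0.75 * 100 = 63.9450%

63.9450 %


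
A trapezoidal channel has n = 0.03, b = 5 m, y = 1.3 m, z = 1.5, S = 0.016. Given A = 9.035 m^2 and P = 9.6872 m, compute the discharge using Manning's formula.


R = A/P = 9.035/9.6872 = 0.932674
Q = (1/0.03) * 9.035 * 0.932674^(2/3) * 0.016^0.5

36.3653 m^3/s


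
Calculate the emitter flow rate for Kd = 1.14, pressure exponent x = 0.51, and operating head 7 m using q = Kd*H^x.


q = Kd * H^x = 1.14 * 7^0.51 = 1.14 * 2.697739

3.0754 L/h


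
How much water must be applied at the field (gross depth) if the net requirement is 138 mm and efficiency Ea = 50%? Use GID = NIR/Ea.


Ea = 50% = 0.5
GID = NIR / Ea = 138 / 0.5 = 276.0000 mm

276.0000 mm


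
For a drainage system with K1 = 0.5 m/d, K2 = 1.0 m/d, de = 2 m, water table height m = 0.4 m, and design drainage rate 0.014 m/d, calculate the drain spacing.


S^2 = 8*K2*de*m/q + 4*K1*m^2/q
S^2 = 8*1.0*2*0.4/0.014 + 4*0.5*0.4^2/0.014
S = sqrt(480.0000)

21.9089 m


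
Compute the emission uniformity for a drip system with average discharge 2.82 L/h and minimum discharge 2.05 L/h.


EU = (q_min/q_avg)*100 = (2.05/2.82)*100 = 72.6950%

72.6950 %


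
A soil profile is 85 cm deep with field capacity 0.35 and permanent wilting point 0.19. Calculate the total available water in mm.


AWC = (FC - PWP) * d * 10
AWC = (0.35 - 0.19) * 85 * 10
AWC = 0.1600 * 85 * 10

136.0000 mm


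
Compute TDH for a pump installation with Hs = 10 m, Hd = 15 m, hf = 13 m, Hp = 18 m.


TDH = Hs + Hd + hf + Hp = 10 + 15 + 13 + 18 = 56

56 m


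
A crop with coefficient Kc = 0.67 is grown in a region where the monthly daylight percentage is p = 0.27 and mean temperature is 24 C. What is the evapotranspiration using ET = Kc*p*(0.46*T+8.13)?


ET = Kc * p * (0.46*T + 8.13)
ET = 0.67 * 0.27 * (0.46*24 + 8.13)
ET = 0.67 * 0.27 * 19.1700

3.4679 mm/day


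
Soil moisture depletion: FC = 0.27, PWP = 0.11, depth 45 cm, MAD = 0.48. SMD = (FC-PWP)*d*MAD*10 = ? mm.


SMD = (FC - PWP) * d * MAD * 10
SMD = (0.27 - 0.11) * 45 * 0.48 * 10
SMD = 0.1600 * 45 * 0.48 * 10

34.5600 mm


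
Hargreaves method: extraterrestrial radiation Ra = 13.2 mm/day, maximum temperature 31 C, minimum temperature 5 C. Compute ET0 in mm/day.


Tmean = (Tmax + Tmin)/2 = (31 + 5)/2 = 18.0
ET0 = 0.0023 * 13.2 * (18.0 + 17.8) * sqrt(31 - 5)
ET0 = 0.0023 * 13.2 * 35.8 * 5.099020

5.5421 mm/day


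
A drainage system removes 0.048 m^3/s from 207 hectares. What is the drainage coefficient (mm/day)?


DC = Q * 86400 / (A * 10000) * 1000
DC = 0.048 * 86400 / (207 * 10000) * 1000
DC = 4147200.0000 / 2070000

2.0035 mm/day


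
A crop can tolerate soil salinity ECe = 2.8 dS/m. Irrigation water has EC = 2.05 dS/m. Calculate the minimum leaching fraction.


LR = ECiw / (5*ECe - ECiw)
LR = 2.05 / (5*2.8 - 2.05)
LR = 2.05 / 11.9500

0.1715


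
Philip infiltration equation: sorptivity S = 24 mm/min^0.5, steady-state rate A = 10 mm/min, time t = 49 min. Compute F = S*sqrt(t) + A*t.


F = S*sqrt(t) + A*t
F = 24*sqrt(49) + 10*49
F = 24*7.000000 + 490

658.0000 mm


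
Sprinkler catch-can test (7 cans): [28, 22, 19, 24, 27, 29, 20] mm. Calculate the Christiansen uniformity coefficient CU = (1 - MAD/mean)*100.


mean = 24.142857 mm
MAD = 3.306122 mm
CU = (1 - 3.306122/24.142857)*100

86.3060 %


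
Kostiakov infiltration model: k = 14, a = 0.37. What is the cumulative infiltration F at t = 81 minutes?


F = k * t^a = 14 * 81^0.37
F = 14 * 5.083226

71.1652 mm


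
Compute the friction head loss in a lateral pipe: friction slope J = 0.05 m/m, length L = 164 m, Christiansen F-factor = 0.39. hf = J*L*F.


hf = J * L * F = 0.05 * 164 * 0.39 = 3.1980 m

3.1980 m


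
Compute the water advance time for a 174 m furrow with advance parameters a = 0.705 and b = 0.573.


t = (L/a)^(1/b)
t = (174/0.705)^(1/0.573)
t = 246.808511^(1/0.573)

14967.4761 min


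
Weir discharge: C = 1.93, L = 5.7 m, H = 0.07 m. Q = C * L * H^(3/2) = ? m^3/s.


Q = C * L * H^(3/2) = 1.93 * 5.7 * 0.07^1.5 = 1.93 * 5.7 * 0.018520

0.2037 m^3/s


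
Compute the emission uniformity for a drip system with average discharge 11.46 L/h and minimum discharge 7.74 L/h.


EU = (q_min/q_avg)*100 = (7.74/11.46)*100 = 67.5393%

67.5393 %


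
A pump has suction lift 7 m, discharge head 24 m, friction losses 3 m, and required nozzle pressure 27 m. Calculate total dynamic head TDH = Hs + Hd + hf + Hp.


TDH = Hs + Hd + hf + Hp = 7 + 24 + 3 + 27 = 61

61 m


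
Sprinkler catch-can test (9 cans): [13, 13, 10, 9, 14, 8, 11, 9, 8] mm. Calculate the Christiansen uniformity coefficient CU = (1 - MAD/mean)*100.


mean = 10.555556 mm
MAD = 1.950617 mm
CU = (1 - 1.950617/10.555556)*100

81.5205 %


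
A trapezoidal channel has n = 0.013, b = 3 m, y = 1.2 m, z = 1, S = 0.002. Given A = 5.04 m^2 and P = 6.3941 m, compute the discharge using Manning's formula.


R = A/P = 5.04/6.3941 = 0.788227
Q = (1/0.013) * 5.04 * 0.788227^(2/3) * 0.002^0.5

14.7946 m^3/s


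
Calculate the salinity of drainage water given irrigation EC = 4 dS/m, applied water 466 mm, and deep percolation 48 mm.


EC_dw = EC_iw * D_iw / D_dw
EC_dw = 4 * 466 / 48
EC_dw = 1864 / 48

38.8333 dS/m


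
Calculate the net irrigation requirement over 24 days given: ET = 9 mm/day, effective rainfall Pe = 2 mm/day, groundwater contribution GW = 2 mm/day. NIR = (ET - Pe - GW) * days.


Daily deficit = ET - Pe - GW = 9 - 2 - 2 = 5 mm/day
NIR = 5 * 24 = 120 mm

120.0000 mm


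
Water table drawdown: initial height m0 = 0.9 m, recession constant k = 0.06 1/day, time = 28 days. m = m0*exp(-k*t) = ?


m = m0 * exp(-k*t)
m = 0.9 * exp(-0.06 * 28)
m = 0.9 * exp(-1.6800)

0.1677 m


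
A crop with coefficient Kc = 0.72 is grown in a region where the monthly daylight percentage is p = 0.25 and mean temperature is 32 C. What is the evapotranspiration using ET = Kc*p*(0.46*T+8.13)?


ET = Kc * p * (0.46*T + 8.13)
ET = 0.72 * 0.25 * (0.46*32 + 8.13)
ET = 0.72 * 0.25 * 22.8500

4.1130 mm/day


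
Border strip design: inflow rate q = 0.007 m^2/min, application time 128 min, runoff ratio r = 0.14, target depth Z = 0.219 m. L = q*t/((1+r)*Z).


L = q*t/((1+r)*Z)
L = 0.007*128/((1+0.14)*0.219)
L = 0.896/0.24966

3.5889 m


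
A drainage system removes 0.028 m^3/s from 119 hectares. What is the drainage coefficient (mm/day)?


DC = Q * 86400 / (A * 10000) * 1000
DC = 0.028 * 86400 / (119 * 10000) * 1000
DC = 2419200.0000 / 1190000

2.0329 mm/day


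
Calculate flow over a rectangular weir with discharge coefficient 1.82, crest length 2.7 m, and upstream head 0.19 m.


Q = C * L * H^(3/2) = 1.82 * 2.7 * 0.19^1.5 = 1.82 * 2.7 * 0.082819

0.4070 m^3/s


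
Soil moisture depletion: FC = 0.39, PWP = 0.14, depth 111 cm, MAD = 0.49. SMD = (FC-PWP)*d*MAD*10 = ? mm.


SMD = (FC - PWP) * d * MAD * 10
SMD = (0.39 - 0.14) * 111 * 0.49 * 10
SMD = 0.2500 * 111 * 0.49 * 10

135.9750 mm


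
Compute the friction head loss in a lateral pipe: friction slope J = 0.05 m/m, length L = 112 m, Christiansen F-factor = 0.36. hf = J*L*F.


hf = J * L * F = 0.05 * 112 * 0.36 = 2.0160 m

2.0160 m


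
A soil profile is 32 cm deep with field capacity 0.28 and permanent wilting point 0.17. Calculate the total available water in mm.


AWC = (FC - PWP) * d * 10
AWC = (0.28 - 0.17) * 32 * 10
AWC = 0.1100 * 32 * 10

35.2000 mm


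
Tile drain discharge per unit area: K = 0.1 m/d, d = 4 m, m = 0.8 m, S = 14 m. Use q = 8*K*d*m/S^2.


q = 8*K*d*m/S^2
q = 8*0.1*4*0.8/14^2
q = 2.5600 / 196

0.0131 m/d


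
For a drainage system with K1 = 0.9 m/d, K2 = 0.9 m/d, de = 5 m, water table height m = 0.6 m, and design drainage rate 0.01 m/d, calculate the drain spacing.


S^2 = 8*K2*de*m/q + 4*K1*m^2/q
S^2 = 8*0.9*5*0.6/0.01 + 4*0.9*0.6^2/0.01
S = sqrt(2289.6000)

47.8498 m


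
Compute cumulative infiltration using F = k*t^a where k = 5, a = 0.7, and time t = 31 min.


F = k * t^a = 5 * 31^0.7
F = 5 * 11.065045

55.3252 mm


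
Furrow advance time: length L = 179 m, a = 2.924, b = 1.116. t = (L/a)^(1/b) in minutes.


t = (L/a)^(1/b)
t = (179/2.924)^(1/1.116)
t = 61.217510^(1/1.116)

39.9156 min


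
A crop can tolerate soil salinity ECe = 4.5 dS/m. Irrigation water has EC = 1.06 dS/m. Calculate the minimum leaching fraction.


LR = ECiw / (5*ECe - ECiw)
LR = 1.06 / (5*4.5 - 1.06)
LR = 1.06 / 21.4400

0.0494


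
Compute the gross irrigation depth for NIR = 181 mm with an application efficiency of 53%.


Ea = 53% = 0.53
GID = NIR / Ea = 181 / 0.53 = 341.5094 mm

341.5094 mm


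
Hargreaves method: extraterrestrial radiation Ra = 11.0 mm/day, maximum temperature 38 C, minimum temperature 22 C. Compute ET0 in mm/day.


Tmean = (Tmax + Tmin)/2 = (38 + 22)/2 = 30.0
ET0 = 0.0023 * 11.0 * (30.0 + 17.8) * sqrt(38 - 22)
ET0 = 0.0023 * 11.0 * 47.8 * 4.000000

4.8374 mm/day


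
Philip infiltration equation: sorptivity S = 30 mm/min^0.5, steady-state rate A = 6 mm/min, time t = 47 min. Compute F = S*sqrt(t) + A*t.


F = S*sqrt(t) + A*t
F = 30*sqrt(47) + 6*47
F = 30*6.855655 + 282

487.6696 mm


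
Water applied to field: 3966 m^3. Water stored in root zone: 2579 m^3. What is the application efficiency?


Ea = V_root / V_field * 100 = 2579 / 3966 * 100 = 65.0277%

65.0277 %


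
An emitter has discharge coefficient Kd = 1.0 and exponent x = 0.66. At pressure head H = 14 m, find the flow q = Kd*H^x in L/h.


q = Kd * H^x = 1.0 * 14^0.66 = 1.0 * 5.707481

5.7075 L/h


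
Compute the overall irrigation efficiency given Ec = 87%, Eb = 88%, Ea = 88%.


Ec = 0.87, Eb = 0.88, Ea = 0.88
E = 0.87 * 0.88 * 0.88 * 100 = 67.3728%

67.3728 %


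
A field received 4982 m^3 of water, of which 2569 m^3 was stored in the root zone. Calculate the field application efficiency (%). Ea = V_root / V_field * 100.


Ea = V_root / V_field * 100 = 2569 / 4982 * 100 = 51.5656%

51.5656 %


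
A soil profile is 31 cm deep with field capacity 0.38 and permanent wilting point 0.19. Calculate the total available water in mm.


AWC = (FC - PWP) * d * 10
AWC = (0.38 - 0.19) * 31 * 10
AWC = 0.1900 * 31 * 10

58.9000 mm


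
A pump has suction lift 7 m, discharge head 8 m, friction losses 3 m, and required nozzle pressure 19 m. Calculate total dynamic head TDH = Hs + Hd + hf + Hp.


TDH = Hs + Hd + hf + Hp = 7 + 8 + 3 + 19 = 37

37 m


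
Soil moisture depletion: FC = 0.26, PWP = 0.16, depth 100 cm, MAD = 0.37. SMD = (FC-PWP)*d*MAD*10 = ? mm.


SMD = (FC - PWP) * d * MAD * 10
SMD = (0.26 - 0.16) * 100 * 0.37 * 10
SMD = 0.1000 * 100 * 0.37 * 10

37.0000 mm


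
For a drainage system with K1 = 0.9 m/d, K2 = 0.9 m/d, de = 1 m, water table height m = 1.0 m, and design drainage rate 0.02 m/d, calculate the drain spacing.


S^2 = 8*K2*de*m/q + 4*K1*m^2/q
S^2 = 8*0.9*1*1.0/0.02 + 4*0.9*1.0^2/0.02
S = sqrt(540.0000)

23.2379 m


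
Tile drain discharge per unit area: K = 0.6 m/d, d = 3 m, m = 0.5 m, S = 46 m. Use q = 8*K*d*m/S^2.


q = 8*K*d*m/S^2
q = 8*0.6*3*0.5/46^2
q = 7.2000 / 2116

0.0034 m/d


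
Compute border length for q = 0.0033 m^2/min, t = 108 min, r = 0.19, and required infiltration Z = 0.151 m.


L = q*t/((1+r)*Z)
L = 0.0033*108/((1+0.19)*0.151)
L = 0.3564/0.17969

1.9834 m


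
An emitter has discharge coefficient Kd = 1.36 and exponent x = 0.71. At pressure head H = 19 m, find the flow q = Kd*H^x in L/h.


q = Kd * H^x = 1.36 * 19^0.71 = 1.36 * 8.089377

11.0016 L/h


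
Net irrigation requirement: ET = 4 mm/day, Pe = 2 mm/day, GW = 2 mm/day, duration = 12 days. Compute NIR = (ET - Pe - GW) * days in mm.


Daily deficit = ET - Pe - GW = 4 - 2 - 2 = 0 mm/day
NIR = 0 * 12 = 0 mm

0 mm


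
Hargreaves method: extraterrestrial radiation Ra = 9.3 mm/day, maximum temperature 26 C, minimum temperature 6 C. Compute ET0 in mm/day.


Tmean = (Tmax + Tmin)/2 = (26 + 6)/2 = 16.0
ET0 = 0.0023 * 9.3 * (16.0 + 17.8) * sqrt(26 - 6)
ET0 = 0.0023 * 9.3 * 33.8 * 4.472136

3.2333 mm/day


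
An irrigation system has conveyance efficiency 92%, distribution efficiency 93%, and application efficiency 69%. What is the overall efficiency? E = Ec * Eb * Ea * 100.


Ec = 0.92, Eb = 0.93, Ea = 0.69
E = 0.92 * 0.93 * 0.69 * 100 = 59.0364%

59.0364 %


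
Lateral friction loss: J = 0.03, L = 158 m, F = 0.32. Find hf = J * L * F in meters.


hf = J * L * F = 0.03 * 158 * 0.32 = 1.5168 m

1.5168 m


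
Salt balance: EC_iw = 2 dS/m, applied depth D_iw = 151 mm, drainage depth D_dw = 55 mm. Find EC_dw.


EC_dw = EC_iw * D_iw / D_dw
EC_dw = 2 * 151 / 55
EC_dw = 302 / 55

5.4909 dS/m


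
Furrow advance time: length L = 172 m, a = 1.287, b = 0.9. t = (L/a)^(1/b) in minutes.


t = (L/a)^(1/b)
t = (172/1.287)^(1/0.9)
t = 133.644134^(1/0.9)

230.2325 min


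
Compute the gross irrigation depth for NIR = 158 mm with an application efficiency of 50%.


Ea = 50% = 0.5
GID = NIR / Ea = 158 / 0.5 = 316.0000 mm

316.0000 mm


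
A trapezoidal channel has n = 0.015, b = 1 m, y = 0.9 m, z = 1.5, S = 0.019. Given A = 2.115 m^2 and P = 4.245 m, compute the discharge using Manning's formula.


R = A/P = 2.115/4.245 = 0.498233
Q = (1/0.015) * 2.115 * 0.498233^(2/3) * 0.019^0.5

12.2147 m^3/s


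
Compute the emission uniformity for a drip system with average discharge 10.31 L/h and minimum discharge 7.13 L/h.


EU = (q_min/q_avg)*100 = (7.13/10.31)*100 = 69.1562%

69.1562 %


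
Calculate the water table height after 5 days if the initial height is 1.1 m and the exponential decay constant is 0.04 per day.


m = m0 * exp(-k*t)
m = 1.1 * exp(-0.04 * 5)
m = 1.1 * exp(-0.2000)

0.9006 m


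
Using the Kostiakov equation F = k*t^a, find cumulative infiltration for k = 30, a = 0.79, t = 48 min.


F = k * t^a = 30 * 48^0.79
F = 30 * 21.290241

638.7072 mm


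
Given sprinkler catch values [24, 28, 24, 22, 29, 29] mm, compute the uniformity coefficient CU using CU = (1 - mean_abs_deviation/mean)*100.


mean = 26.000000 mm
MAD = 2.666667 mm
CU = (1 - 2.666667/26.000000)*100

89.7436 %


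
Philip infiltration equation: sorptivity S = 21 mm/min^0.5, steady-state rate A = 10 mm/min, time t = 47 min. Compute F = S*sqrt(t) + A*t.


F = S*sqrt(t) + A*t
F = 21*sqrt(47) + 10*47
F = 21*6.855655 + 470

613.9688 mm


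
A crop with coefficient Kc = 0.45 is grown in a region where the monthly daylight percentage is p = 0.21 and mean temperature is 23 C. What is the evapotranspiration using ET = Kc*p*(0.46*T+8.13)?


ET = Kc * p * (0.46*T + 8.13)
ET = 0.45 * 0.21 * (0.46*23 + 8.13)
ET = 0.45 * 0.21 * 18.7100

1.7681 mm/day


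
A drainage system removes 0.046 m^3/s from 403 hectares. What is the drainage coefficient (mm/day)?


DC = Q * 86400 / (A * 10000) * 1000
DC = 0.046 * 86400 / (403 * 10000) * 1000
DC = 3974400.0000 / 4030000

0.9862 mm/day


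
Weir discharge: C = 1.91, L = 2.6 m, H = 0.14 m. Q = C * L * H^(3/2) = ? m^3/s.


Q = C * L * H^(3/2) = 1.91 * 2.6 * 0.14^1.5 = 1.91 * 2.6 * 0.052383

0.2601 m^3/s


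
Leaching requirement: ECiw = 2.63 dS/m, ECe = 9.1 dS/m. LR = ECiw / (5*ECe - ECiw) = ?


LR = ECiw / (5*ECe - ECiw)
LR = 2.63 / (5*9.1 - 2.63)
LR = 2.63 / 42.8700

0.0613


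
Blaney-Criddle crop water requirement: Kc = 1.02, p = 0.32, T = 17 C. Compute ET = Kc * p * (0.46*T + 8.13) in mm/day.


ET = Kc * p * (0.46*T + 8.13)
ET = 1.02 * 0.32 * (0.46*17 + 8.13)
ET = 1.02 * 0.32 * 15.9500

5.2061 mm/day


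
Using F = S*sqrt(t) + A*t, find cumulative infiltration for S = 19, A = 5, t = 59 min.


F = S*sqrt(t) + A*t
F = 19*sqrt(59) + 5*59
F = 19*7.681146 + 295

440.9418 mm


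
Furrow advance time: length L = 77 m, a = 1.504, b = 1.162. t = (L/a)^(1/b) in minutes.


t = (L/a)^(1/b)
t = (77/1.504)^(1/1.162)
t = 51.196809^(1/1.162)

29.5767 min


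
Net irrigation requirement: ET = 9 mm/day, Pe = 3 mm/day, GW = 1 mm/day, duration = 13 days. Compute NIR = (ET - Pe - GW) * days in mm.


Daily deficit = ET - Pe - GW = 9 - 3 - 1 = 5 mm/day
NIR = 5 * 13 = 65 mm

65.0000 mm


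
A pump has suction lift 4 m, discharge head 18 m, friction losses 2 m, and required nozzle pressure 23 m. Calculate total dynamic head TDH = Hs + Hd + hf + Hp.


TDH = Hs + Hd + hf + Hp = 4 + 18 + 2 + 23 = 47

47 m


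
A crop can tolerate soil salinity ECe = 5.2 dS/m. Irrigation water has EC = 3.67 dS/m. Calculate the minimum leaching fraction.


LR = ECiw / (5*ECe - ECiw)
LR = 3.67 / (5*5.2 - 3.67)
LR = 3.67 / 22.3300

0.1644


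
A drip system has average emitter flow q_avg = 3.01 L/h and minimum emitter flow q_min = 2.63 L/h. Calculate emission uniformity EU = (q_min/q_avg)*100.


EU = (q_min/q_avg)*100 = (2.63/3.01)*100 = 87.3754%

87.3754 %


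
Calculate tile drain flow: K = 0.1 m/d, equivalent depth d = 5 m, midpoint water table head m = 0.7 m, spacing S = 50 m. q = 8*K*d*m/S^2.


q = 8*K*d*m/S^2
q = 8*0.1*5*0.7/50^2
q = 2.8000 / 2500

0.0011 m/d


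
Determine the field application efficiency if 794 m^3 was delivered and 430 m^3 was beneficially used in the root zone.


Ea = V_root / V_field * 100 = 430 / 794 * 100 = 54.1562%

54.1562 %


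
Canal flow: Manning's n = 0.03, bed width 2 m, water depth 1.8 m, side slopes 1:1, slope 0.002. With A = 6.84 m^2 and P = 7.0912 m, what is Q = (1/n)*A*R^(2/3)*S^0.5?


R = A/P = 6.84/7.0912 = 0.964576
Q = (1/0.03) * 6.84 * 0.964576^(2/3) * 0.002^0.5

9.9542 m^3/s


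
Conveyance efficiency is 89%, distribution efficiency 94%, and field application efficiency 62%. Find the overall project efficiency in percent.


Ec = 0.89, Eb = 0.94, Ea = 0.62
E = 0.89 * 0.94 * 0.62 * 100 = 51.8692%

51.8692 %


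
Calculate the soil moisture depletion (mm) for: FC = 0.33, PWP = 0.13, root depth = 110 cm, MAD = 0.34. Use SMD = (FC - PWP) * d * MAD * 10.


SMD = (FC - PWP) * d * MAD * 10
SMD = (0.33 - 0.13) * 110 * 0.34 * 10
SMD = 0.2000 * 110 * 0.34 * 10

74.8000 mm


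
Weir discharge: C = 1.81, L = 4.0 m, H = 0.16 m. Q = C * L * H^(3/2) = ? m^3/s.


Q = C * L * H^(3/2) = 1.81 * 4.0 * 0.16^1.5 = 1.81 * 4.0 * 0.064000

0.4634 m^3/s


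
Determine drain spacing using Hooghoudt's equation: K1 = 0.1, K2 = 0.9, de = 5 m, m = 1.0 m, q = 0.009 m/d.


S^2 = 8*K2*de*m/q + 4*K1*m^2/q
S^2 = 8*0.9*5*1.0/0.009 + 4*0.1*1.0^2/0.009
S = sqrt(4044.4444)

63.5959 m


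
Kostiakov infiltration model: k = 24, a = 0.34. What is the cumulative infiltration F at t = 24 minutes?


F = k * t^a = 24 * 24^0.34
F = 24 * 2.946265

70.7104 mm


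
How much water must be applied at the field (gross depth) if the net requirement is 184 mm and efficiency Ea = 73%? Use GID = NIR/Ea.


Ea = 73% = 0.73
GID = NIR / Ea = 184 / 0.73 = 252.0548 mm

252.0548 mm


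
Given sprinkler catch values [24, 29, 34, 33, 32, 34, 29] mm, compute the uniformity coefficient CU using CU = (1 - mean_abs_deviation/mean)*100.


mean = 30.714286 mm
MAD = 2.897959 mm
CU = (1 - 2.897959/30.714286)*100

90.5648 %


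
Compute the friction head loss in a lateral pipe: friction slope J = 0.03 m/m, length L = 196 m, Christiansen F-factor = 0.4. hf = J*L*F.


hf = J * L * F = 0.03 * 196 * 0.4 = 2.3520 m

2.3520 m


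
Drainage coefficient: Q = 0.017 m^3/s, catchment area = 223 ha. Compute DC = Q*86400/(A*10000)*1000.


DC = Q * 86400 / (A * 10000) * 1000
DC = 0.017 * 86400 / (223 * 10000) * 1000
DC = 1468800.0000 / 2230000

0.6587 mm/day


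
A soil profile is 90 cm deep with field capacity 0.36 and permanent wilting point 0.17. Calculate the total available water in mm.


AWC = (FC - PWP) * d * 10
AWC = (0.36 - 0.17) * 90 * 10
AWC = 0.1900 * 90 * 10

171.0000 mm


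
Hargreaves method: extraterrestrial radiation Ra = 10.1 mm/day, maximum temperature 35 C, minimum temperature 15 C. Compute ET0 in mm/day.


Tmean = (Tmax + Tmin)/2 = (35 + 15)/2 = 25.0
ET0 = 0.0023 * 10.1 * (25.0 + 17.8) * sqrt(35 - 15)
ET0 = 0.0023 * 10.1 * 42.8 * 4.472136

4.4464 mm/day


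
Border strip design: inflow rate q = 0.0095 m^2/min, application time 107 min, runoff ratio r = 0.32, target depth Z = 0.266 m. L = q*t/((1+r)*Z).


L = q*t/((1+r)*Z)
L = 0.0095*107/((1+0.32)*0.266)
L = 1.0165/0.35112

2.8950 m


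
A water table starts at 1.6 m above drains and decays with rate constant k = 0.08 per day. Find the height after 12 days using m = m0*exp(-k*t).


m = m0 * exp(-k*t)
m = 1.6 * exp(-0.08 * 12)
m = 1.6 * exp(-0.9600)

0.6126 m


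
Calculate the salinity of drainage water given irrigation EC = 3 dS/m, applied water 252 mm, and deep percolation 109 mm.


EC_dw = EC_iw * D_iw / D_dw
EC_dw = 3 * 252 / 109
EC_dw = 756 / 109

6.9358 dS/m


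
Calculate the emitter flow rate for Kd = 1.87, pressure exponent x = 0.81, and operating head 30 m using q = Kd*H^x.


q = Kd * H^x = 1.87 * 30^0.81 = 1.87 * 15.720567

29.3975 L/h


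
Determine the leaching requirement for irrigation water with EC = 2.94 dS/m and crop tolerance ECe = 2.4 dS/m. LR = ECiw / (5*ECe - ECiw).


LR = ECiw / (5*ECe - ECiw)
LR = 2.94 / (5*2.4 - 2.94)
LR = 2.94 / 9.0600

0.3245


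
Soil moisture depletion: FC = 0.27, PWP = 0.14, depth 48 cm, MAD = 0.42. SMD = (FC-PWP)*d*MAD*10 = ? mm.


SMD = (FC - PWP) * d * MAD * 10
SMD = (0.27 - 0.14) * 48 * 0.42 * 10
SMD = 0.1300 * 48 * 0.42 * 10

26.2080 mm


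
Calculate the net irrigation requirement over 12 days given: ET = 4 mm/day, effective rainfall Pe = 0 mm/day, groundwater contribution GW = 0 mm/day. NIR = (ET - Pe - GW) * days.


Daily deficit = ET - Pe - GW = 4 - 0 - 0 = 4 mm/day
NIR = 4 * 12 = 48 mm

48.0000 mm


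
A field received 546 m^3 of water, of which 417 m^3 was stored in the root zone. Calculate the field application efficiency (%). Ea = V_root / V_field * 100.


Ea = V_root / V_field * 100 = 417 / 546 * 100 = 76.3736%

76.3736 %


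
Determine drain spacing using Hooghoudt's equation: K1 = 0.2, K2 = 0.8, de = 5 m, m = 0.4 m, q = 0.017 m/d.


S^2 = 8*K2*de*m/q + 4*K1*m^2/q
S^2 = 8*0.8*5*0.4/0.017 + 4*0.2*0.4^2/0.017
S = sqrt(760.4706)

27.5766 m


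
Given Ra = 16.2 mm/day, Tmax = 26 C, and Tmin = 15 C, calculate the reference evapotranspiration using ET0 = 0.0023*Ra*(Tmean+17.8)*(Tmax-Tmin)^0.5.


Tmean = (Tmax + Tmin)/2 = (26 + 15)/2 = 20.5
ET0 = 0.0023 * 16.2 * (20.5 + 17.8) * sqrt(26 - 15)
ET0 = 0.0023 * 16.2 * 38.3 * 3.316625

4.7330 mm/day


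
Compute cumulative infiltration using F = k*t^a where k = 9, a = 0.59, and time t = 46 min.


F = k * t^a = 9 * 46^0.59
F = 9 * 9.572538

86.1528 mm


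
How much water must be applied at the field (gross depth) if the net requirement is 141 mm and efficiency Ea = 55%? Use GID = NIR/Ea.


Ea = 55% = 0.55
GID = NIR / Ea = 141 / 0.55 = 256.3636 mm

256.3636 mm


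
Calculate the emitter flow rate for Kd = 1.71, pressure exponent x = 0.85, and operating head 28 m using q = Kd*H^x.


q = Kd * H^x = 1.71 * 28^0.85 = 1.71 * 16.985734

29.0456 L/h


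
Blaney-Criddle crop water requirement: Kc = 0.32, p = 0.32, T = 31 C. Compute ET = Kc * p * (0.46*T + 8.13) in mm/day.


ET = Kc * p * (0.46*T + 8.13)
ET = 0.32 * 0.32 * (0.46*31 + 8.13)
ET = 0.32 * 0.32 * 22.3900

2.2927 mm/day


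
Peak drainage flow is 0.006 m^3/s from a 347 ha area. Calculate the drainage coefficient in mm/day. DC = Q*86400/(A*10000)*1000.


DC = Q * 86400 / (A * 10000) * 1000
DC = 0.006 * 86400 / (347 * 10000) * 1000
DC = 518400.0000 / 3470000

0.1494 mm/day


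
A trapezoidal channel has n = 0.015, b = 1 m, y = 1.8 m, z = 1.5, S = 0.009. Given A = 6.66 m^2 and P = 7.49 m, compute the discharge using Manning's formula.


R = A/P = 6.66/7.49 = 0.889186
Q = (1/0.015) * 6.66 * 0.889186^(2/3) * 0.009^0.5

38.9493 m^3/s


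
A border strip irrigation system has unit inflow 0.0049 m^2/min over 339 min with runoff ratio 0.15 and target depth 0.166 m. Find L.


L = q*t/((1+r)*Z)
L = 0.0049*339/((1+0.15)*0.166)
L = 1.6611/0.1909

8.7014 m
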